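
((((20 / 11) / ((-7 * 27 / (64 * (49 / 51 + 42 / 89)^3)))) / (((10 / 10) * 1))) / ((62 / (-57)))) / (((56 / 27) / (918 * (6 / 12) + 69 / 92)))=1307342118821620 / 3543173489031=368.97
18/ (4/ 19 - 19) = -114/ 119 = -0.96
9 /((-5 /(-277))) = 2493 /5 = 498.60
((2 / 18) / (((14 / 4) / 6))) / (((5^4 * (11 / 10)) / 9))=24 / 9625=0.00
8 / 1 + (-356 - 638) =-986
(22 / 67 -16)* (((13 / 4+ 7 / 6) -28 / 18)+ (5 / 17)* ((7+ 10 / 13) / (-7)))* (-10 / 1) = 17645125 / 44421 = 397.22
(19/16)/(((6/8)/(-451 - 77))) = -836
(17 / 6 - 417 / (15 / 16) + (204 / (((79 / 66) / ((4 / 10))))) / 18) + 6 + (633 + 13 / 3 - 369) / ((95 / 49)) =-881915 / 3002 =-293.78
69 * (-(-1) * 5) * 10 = 3450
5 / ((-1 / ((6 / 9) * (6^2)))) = -120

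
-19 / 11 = -1.73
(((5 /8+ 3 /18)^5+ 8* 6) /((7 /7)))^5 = 8423830400569623561154412262939332840435251 /32009658644406818986777955348250624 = 263165268.15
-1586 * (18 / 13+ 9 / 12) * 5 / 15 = -2257 / 2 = -1128.50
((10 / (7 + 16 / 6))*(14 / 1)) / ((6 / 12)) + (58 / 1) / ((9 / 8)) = 21016 / 261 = 80.52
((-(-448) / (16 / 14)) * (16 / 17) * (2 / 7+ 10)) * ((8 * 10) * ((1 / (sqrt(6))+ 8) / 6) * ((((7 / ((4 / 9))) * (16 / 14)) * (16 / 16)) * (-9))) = -1114767360 / 17 - 23224320 * sqrt(6) / 17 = -68920887.86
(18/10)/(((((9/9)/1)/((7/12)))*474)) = 7/3160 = 0.00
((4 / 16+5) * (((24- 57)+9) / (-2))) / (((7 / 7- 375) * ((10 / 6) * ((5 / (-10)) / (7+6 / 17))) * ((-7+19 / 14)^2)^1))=926100 / 19840139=0.05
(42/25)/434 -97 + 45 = -40297/775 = -52.00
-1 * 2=-2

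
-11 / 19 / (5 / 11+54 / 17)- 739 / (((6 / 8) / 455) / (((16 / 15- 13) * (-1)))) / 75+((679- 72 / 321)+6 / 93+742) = -2019440274146578 / 28885016475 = -69913.07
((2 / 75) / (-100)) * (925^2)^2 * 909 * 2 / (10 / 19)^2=-5125033816575 / 4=-1281258454143.75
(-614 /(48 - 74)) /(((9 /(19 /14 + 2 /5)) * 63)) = 12587 /171990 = 0.07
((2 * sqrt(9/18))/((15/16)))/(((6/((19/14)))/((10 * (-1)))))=-152 * sqrt(2)/63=-3.41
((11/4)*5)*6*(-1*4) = -330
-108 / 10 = -10.80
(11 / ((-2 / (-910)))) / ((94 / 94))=5005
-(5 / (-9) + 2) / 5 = -13 / 45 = -0.29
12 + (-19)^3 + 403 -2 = -6446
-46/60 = -23/30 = -0.77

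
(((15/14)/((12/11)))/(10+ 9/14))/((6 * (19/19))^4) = 55/772416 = 0.00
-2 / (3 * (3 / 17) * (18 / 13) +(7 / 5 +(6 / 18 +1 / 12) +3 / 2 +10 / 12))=-8840 / 21583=-0.41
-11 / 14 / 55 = -1 / 70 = -0.01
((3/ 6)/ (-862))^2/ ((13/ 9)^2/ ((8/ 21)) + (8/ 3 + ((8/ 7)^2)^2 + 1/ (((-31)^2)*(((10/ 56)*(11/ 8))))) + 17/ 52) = 44543604105/ 1347828897374877854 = 0.00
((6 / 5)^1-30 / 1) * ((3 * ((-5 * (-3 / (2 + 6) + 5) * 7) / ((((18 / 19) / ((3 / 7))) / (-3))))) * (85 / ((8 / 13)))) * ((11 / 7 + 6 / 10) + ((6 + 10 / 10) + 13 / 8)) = -12680883423 / 448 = -28305543.35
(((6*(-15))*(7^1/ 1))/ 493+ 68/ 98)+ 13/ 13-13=-303992/ 24157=-12.58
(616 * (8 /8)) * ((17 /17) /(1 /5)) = 3080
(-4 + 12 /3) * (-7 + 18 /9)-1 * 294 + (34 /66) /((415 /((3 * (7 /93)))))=-124816111 /424545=-294.00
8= 8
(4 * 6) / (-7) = -24 / 7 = -3.43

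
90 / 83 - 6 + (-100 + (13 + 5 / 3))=-22472 / 249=-90.25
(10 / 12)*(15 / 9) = 25 / 18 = 1.39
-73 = -73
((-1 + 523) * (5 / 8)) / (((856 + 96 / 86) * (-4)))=-56115 / 589696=-0.10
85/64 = 1.33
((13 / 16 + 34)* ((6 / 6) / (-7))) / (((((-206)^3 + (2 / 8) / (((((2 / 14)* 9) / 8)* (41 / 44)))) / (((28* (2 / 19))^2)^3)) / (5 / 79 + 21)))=5886064814063616 / 749301597801279707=0.01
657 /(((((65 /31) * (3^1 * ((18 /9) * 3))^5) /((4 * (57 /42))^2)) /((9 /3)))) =816943 /55724760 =0.01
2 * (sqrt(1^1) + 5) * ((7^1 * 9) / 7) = 108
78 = 78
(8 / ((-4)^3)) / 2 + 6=95 / 16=5.94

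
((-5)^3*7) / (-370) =175 / 74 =2.36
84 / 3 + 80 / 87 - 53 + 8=-1399 / 87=-16.08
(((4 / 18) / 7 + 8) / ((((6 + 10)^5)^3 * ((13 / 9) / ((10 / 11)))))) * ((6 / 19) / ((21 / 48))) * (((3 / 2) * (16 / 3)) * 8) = 345 / 1703345821564534784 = 0.00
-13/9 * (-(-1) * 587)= -7631/9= -847.89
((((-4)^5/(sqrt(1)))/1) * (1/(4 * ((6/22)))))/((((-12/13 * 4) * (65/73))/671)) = 8621008/45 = 191577.96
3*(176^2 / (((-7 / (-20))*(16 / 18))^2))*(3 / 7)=141134400 / 343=411470.55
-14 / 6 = -7 / 3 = -2.33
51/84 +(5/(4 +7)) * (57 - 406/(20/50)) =-133933/308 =-434.85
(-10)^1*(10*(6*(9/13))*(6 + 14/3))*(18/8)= -9969.23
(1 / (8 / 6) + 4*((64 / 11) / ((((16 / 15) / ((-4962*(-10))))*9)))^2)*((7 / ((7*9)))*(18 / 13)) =1750858240363 / 3146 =556534723.57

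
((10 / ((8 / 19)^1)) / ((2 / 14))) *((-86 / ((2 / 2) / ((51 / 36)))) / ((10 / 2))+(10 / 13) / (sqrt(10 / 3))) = -97223 / 24+665 *sqrt(30) / 52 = -3980.91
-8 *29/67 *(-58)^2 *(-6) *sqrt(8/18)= 3121792/67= 46593.91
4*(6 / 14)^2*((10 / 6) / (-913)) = -60 / 44737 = -0.00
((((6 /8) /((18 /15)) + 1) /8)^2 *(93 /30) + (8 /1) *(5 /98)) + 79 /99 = 265071349 /198696960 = 1.33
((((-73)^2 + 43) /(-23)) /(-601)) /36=1343 /124407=0.01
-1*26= -26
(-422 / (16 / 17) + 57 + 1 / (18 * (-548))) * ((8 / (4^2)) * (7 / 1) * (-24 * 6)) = 27023668 / 137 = 197253.05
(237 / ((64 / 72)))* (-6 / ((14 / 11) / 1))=-70389 / 56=-1256.95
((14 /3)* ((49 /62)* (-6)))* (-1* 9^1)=199.16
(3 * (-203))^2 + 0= 370881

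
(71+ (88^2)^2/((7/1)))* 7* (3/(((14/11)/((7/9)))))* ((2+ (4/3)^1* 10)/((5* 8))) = 1685824261/40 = 42145606.52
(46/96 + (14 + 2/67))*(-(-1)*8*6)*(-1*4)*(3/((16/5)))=-2611.62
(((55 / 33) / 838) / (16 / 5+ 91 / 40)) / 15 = 20 / 825849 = 0.00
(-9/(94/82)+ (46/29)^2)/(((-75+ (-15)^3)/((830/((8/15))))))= 17502791/7272968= 2.41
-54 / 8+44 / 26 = -263 / 52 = -5.06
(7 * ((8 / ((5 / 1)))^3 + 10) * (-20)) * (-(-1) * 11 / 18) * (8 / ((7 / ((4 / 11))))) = -112768 / 225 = -501.19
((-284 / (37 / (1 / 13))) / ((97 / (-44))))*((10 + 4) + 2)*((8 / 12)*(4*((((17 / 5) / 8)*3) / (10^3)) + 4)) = 1000954592 / 87481875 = 11.44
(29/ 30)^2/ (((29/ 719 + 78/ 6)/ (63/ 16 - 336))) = -1070886509/ 45004800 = -23.79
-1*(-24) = 24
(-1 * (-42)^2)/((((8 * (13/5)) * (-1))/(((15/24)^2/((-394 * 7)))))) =-0.01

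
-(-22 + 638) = -616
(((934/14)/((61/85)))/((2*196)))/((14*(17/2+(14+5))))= 7939/12888568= 0.00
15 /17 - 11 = -172 /17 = -10.12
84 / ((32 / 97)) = 2037 / 8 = 254.62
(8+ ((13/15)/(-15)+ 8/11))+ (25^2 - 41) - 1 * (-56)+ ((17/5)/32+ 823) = 1471.78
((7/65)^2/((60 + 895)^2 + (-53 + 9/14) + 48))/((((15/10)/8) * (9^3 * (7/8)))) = 12544/117979947981675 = 0.00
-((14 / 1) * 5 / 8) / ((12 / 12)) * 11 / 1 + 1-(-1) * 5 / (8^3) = -48763 / 512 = -95.24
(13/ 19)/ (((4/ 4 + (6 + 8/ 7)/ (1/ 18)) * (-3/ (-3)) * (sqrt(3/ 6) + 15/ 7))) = 19110/ 6910433 - 4459 * sqrt(2)/ 6910433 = 0.00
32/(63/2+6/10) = 320/321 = 1.00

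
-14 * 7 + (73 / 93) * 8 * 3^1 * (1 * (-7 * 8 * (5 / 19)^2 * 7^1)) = -6819918 / 11191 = -609.41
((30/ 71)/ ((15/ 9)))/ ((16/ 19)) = 171/ 568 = 0.30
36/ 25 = 1.44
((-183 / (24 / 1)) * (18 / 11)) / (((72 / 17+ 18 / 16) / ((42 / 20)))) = -7259 / 1485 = -4.89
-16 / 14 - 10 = -11.14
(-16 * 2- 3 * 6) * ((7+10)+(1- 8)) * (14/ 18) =-3500/ 9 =-388.89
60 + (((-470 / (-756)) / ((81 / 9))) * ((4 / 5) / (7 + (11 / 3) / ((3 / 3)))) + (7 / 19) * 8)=10851005 / 172368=62.95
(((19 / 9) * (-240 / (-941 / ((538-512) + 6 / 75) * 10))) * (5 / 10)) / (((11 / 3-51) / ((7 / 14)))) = -12388 / 1670275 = -0.01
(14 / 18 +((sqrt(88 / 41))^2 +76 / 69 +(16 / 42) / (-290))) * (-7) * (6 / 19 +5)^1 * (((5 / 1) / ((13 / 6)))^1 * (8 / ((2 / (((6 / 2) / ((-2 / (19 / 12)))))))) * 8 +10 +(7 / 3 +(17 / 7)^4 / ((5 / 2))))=244477569470958263 / 10947188008575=22332.45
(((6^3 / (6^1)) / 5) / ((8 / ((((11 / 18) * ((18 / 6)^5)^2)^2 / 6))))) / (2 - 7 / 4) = 15625959723 / 20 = 781297986.15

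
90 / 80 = 9 / 8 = 1.12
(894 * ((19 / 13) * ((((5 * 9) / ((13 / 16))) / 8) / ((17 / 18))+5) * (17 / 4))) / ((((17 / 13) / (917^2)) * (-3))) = -6487017168275 / 442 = -14676509430.49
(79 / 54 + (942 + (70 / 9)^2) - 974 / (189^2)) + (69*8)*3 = 190030685 / 71442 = 2659.93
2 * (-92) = -184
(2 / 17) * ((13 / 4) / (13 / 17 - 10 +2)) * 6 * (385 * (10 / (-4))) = 25025 / 82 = 305.18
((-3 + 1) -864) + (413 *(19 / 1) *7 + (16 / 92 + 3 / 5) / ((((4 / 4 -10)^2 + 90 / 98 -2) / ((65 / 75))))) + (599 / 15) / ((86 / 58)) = 58844445917 / 1087900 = 54089.94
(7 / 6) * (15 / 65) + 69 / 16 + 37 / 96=6199 / 1248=4.97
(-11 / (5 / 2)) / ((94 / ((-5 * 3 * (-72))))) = -2376 / 47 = -50.55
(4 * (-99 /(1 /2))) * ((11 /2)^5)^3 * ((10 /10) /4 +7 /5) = -13647069769480931817 /81920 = -166590207146984.03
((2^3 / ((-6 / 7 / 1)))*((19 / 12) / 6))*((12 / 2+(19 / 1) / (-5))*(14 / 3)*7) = -71687 / 405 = -177.00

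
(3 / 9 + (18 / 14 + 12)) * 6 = 81.71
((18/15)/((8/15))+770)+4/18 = 27809/36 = 772.47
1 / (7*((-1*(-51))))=1 / 357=0.00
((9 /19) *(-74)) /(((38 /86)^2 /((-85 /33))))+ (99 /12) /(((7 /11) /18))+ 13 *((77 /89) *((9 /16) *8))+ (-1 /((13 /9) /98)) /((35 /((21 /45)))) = 11388731324037 /15276536275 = 745.50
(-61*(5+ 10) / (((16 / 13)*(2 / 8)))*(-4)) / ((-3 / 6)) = -23790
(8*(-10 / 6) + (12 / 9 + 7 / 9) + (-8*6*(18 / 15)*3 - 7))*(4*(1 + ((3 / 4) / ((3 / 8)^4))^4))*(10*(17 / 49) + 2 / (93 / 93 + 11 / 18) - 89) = 43125417752700123440 / 323647569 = 133248081813.03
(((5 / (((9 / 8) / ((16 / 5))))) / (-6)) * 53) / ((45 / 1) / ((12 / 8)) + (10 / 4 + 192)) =-0.56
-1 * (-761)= 761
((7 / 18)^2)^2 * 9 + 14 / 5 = 175301 / 58320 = 3.01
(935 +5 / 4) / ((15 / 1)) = 749 / 12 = 62.42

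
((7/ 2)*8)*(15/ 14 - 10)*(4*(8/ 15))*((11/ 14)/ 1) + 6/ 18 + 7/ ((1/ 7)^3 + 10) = -10039454/ 24017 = -418.01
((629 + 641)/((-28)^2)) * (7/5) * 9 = 20.41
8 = 8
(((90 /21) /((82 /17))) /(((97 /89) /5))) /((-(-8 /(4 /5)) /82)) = 33.42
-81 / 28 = -2.89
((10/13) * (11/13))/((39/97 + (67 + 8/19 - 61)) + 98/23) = 4662790/79402791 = 0.06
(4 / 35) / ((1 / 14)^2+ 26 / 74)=0.32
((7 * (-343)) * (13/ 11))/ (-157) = 31213/ 1727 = 18.07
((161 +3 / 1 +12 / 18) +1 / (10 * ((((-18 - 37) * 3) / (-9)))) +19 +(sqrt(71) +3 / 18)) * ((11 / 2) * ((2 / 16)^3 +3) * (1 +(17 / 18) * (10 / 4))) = 2045747 * sqrt(71) / 36864 +28206573659 / 2764800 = 10669.63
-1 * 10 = -10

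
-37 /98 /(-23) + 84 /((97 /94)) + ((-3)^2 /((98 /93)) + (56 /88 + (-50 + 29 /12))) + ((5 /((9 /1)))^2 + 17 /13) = 226042720699 /5064967908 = 44.63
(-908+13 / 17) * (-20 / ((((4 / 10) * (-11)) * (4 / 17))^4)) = 236791246875 / 14992384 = 15794.10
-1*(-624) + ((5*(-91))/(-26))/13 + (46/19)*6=316097/494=639.87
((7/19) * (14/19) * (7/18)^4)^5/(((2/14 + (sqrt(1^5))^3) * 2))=157775382034845806615042743/39080140456411341125880207285472985088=0.00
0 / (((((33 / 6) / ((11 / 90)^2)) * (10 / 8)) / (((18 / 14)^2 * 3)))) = 0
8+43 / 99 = 835 / 99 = 8.43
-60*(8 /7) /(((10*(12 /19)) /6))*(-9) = 4104 /7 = 586.29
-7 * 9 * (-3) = 189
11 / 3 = 3.67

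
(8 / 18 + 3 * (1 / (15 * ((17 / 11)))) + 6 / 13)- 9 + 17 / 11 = -6.42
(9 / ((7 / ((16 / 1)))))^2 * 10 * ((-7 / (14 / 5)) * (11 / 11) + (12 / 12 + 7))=1140480 / 49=23275.10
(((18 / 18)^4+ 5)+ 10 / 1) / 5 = 16 / 5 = 3.20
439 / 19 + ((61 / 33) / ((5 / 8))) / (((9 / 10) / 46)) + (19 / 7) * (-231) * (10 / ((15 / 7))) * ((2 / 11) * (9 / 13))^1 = -14234393 / 73359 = -194.04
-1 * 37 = -37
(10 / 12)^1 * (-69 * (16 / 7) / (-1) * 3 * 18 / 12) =4140 / 7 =591.43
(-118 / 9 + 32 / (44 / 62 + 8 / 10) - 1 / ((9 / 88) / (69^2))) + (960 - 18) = -5335424 / 117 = -45601.91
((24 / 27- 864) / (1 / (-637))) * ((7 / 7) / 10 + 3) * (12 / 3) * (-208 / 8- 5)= -9510471152 / 45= -211343803.38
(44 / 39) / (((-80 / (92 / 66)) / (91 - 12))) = -1817 / 1170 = -1.55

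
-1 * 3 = -3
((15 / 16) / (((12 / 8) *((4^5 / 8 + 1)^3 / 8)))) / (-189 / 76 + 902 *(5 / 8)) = 95 / 22892291496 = 0.00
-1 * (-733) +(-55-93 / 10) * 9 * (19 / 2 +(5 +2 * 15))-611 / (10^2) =-1251263 / 50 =-25025.26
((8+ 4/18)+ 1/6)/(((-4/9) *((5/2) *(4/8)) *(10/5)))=-151/20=-7.55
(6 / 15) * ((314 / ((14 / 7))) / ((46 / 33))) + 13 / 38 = 198373 / 4370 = 45.39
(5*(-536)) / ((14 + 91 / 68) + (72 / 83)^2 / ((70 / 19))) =-43940797600 / 254831809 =-172.43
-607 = -607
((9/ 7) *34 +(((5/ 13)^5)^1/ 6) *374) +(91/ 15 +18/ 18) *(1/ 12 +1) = 12138874109/ 233914590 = 51.89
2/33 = 0.06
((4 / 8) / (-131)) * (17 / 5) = -17 / 1310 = -0.01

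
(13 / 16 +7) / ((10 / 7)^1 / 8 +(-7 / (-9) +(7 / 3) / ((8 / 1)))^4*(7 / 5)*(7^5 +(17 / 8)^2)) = 470292480000 / 1853311165788833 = 0.00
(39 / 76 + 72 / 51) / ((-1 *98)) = -2487 / 126616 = -0.02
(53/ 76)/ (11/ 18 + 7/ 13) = 6201/ 10222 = 0.61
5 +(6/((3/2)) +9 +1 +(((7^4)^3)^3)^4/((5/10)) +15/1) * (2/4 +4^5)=202623454876897876666546110599317889602475030340673167665749563674796877222269589778339676690413651503525398096216824456530729/2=101311727438448938333273100000000000000000000000000000000000000000000000000000000000000000000000000000000000000000000000000000.00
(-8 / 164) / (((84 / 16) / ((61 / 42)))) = -0.01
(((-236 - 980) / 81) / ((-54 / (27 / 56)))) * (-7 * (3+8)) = -836 / 81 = -10.32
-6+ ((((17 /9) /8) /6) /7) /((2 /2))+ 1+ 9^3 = 2189393 /3024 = 724.01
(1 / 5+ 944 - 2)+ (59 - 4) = 4986 / 5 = 997.20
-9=-9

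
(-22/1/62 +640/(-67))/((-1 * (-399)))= -361/14539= -0.02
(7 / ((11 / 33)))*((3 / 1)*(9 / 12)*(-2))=-189 / 2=-94.50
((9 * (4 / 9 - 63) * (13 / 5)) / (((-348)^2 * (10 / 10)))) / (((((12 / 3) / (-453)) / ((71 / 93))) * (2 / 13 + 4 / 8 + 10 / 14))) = 7140496909 / 9348017760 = 0.76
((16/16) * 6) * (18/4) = 27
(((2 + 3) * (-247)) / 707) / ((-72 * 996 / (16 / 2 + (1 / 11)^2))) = 398905 / 2044915488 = 0.00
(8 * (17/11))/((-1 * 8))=-17/11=-1.55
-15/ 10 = -3/ 2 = -1.50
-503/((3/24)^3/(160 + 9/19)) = -785227264/19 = -41327750.74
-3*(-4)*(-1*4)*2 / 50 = -48 / 25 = -1.92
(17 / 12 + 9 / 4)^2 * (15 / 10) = 121 / 6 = 20.17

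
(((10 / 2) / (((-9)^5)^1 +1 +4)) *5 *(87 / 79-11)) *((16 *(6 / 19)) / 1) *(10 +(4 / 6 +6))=7820000 / 22156261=0.35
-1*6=-6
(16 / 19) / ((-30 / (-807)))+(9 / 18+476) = 94839 / 190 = 499.15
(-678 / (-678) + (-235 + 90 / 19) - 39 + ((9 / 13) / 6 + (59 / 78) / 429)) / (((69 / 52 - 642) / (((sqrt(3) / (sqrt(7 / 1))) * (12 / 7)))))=1363850672 * sqrt(21) / 13305977685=0.47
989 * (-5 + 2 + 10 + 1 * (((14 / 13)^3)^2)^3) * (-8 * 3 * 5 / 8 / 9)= -6003559845713603855594255 / 337366220855872179387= -17795.38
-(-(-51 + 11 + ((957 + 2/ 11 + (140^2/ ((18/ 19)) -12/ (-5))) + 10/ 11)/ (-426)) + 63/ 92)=-91.50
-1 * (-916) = 916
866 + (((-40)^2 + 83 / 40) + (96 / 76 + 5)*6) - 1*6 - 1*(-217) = 2064657 / 760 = 2716.65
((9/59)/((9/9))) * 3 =27/59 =0.46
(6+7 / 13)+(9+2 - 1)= 215 / 13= 16.54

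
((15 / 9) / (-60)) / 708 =-1 / 25488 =-0.00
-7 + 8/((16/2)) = -6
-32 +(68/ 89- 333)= -32417/ 89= -364.24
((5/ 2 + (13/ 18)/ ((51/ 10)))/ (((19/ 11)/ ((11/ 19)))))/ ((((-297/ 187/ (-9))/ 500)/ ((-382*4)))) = -112088350000/ 29241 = -3833259.81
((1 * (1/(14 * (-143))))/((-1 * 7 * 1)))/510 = 1/7147140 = 0.00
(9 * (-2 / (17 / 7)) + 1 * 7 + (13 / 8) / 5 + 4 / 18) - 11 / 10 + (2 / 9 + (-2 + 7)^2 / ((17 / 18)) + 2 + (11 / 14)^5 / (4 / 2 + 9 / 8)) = 14309769001 / 514294200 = 27.82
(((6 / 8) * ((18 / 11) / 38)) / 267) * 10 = 45 / 37202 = 0.00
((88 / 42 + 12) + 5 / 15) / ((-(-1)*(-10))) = -101 / 70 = -1.44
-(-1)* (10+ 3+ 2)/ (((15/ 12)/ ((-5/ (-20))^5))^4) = 3/ 536870912000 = 0.00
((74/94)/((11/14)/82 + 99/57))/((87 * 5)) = 0.00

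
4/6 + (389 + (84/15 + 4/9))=17807/45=395.71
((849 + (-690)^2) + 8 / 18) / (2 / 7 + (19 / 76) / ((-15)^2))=1662856.39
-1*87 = -87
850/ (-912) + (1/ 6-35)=-16309/ 456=-35.77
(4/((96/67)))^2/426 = 4489/245376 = 0.02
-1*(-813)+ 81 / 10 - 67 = 7541 / 10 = 754.10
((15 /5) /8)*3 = 9 /8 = 1.12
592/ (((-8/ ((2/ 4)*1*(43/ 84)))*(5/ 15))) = -1591/ 28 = -56.82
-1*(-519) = 519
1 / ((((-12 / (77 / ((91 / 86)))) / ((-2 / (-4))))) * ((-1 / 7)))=3311 / 156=21.22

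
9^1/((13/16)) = 144/13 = 11.08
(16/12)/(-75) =-4/225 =-0.02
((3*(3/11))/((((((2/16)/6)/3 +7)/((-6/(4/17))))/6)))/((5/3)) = -594864/55495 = -10.72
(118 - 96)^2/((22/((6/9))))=44/3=14.67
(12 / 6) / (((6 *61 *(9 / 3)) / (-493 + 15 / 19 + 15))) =-9067 / 10431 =-0.87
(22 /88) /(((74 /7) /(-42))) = -147 /148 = -0.99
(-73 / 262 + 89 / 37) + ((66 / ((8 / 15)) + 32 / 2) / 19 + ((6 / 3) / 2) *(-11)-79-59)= -51394509 / 368372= -139.52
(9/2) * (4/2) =9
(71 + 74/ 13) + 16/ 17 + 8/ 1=85.63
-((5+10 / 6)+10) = -50 / 3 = -16.67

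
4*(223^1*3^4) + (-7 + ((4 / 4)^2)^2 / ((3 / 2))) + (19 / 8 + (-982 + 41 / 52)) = 71266.83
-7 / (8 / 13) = -91 / 8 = -11.38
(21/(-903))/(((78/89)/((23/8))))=-2047/26832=-0.08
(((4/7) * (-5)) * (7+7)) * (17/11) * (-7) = 4760/11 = 432.73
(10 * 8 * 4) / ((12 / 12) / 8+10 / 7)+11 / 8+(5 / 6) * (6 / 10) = 144665 / 696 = 207.85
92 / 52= 23 / 13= 1.77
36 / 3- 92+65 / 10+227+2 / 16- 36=117.62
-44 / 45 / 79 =-44 / 3555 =-0.01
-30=-30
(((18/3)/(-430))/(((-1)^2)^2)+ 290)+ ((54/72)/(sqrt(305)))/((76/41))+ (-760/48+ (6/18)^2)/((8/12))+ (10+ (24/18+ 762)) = 123 * sqrt(305)/92720+ 894173/860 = 1039.76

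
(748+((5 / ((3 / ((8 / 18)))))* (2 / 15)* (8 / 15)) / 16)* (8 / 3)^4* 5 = 3722543104 / 19683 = 189124.78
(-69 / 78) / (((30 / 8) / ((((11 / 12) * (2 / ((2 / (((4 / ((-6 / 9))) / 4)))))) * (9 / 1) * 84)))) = 15939 / 65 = 245.22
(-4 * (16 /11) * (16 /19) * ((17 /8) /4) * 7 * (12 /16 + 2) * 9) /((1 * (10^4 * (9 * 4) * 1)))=-119 /95000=-0.00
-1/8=-0.12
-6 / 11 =-0.55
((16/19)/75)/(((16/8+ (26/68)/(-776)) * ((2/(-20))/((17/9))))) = -14352896/135316575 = -0.11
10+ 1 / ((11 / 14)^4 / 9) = 492154 / 14641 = 33.61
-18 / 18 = -1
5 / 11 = 0.45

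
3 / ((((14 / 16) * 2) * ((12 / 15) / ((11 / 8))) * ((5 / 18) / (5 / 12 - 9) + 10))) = 927 / 3136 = 0.30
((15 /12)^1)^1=5 /4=1.25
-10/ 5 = -2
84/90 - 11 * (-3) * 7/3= 1169/15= 77.93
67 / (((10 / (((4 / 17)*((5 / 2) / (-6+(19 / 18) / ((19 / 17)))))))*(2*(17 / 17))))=-603 / 1547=-0.39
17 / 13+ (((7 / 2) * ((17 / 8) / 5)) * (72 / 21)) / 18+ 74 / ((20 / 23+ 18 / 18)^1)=1380923 / 33540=41.17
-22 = -22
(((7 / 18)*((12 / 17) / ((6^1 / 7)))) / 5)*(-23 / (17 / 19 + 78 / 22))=-235543 / 709920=-0.33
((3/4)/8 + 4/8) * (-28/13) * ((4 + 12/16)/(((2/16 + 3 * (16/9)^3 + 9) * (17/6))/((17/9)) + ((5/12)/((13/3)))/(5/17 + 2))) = -2660931/17089726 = -0.16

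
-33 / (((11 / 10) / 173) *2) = -2595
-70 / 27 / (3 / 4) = -280 / 81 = -3.46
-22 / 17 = -1.29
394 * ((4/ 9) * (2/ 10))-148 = -5084/ 45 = -112.98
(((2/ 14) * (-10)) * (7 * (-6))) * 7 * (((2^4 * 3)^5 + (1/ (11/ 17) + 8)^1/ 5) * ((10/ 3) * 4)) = 1426902231490.91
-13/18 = -0.72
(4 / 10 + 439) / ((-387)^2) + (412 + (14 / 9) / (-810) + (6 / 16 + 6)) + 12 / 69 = 103807691317 / 248017464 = 418.55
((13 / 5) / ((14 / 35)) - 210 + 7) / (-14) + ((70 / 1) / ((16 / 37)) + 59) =13155 / 56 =234.91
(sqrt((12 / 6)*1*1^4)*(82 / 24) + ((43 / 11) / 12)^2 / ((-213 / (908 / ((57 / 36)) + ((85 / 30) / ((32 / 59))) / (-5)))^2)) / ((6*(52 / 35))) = 1411002266120090287 / 16411237364402749440 + 1435*sqrt(2) / 3744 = 0.63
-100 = -100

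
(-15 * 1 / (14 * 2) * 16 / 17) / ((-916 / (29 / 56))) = 435 / 1526056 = 0.00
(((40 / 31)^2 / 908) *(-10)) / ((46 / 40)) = -80000 / 5017381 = -0.02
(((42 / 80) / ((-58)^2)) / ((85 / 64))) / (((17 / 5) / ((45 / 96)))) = 63 / 3888784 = 0.00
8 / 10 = 0.80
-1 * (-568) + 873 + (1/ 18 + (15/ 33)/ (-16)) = 2282587/ 1584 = 1441.03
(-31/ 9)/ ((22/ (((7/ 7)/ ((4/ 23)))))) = -713/ 792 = -0.90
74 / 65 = 1.14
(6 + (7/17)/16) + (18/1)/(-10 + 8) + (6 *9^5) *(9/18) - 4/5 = 240914787/1360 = 177143.23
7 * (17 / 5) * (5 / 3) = 119 / 3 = 39.67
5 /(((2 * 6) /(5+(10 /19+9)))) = 6.05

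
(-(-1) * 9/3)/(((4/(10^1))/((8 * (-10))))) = -600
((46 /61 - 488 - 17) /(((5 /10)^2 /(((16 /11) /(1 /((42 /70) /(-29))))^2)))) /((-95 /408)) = 115657777152 /14742624875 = 7.85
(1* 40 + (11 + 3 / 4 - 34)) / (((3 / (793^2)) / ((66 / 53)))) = 491131069 / 106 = 4633311.97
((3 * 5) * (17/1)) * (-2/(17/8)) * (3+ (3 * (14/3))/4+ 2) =-2040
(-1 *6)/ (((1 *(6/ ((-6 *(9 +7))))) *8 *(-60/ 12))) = -12/ 5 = -2.40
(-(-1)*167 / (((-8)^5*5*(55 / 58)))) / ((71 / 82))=-198563 / 159948800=-0.00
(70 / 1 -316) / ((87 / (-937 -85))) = 83804 / 29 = 2889.79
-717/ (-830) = 0.86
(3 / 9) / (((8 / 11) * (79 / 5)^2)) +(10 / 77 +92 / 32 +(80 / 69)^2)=9954703547 / 2287931877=4.35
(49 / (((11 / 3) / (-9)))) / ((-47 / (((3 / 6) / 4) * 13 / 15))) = 5733 / 20680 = 0.28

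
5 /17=0.29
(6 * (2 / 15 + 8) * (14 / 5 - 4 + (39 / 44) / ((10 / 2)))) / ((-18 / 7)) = 427 / 22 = 19.41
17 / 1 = 17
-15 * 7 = -105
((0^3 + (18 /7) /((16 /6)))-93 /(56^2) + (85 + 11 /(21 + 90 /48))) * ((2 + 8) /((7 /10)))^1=1239820525 /1004304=1234.51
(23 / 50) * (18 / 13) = 0.64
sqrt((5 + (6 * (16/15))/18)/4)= sqrt(1205)/30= 1.16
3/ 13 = 0.23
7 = 7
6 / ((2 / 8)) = 24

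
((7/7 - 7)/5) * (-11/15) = 22/25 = 0.88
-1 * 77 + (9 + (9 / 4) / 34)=-9239 / 136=-67.93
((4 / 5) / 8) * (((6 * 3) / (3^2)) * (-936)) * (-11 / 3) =3432 / 5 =686.40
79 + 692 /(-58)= 1945 /29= 67.07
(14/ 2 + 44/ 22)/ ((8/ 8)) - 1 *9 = 0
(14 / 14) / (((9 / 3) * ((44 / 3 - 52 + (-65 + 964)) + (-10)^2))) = 1 / 2885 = 0.00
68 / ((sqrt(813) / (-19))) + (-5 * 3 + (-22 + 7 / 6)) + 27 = -1292 * sqrt(813) / 813- 53 / 6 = -54.15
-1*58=-58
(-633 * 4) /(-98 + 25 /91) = 25.91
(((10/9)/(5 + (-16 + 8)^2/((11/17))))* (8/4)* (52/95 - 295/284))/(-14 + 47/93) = 167431/215010365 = 0.00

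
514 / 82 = 257 / 41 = 6.27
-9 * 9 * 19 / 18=-171 / 2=-85.50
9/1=9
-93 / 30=-31 / 10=-3.10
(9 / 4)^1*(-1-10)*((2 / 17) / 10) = -99 / 340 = -0.29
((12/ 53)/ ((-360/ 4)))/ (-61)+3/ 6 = 48499/ 96990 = 0.50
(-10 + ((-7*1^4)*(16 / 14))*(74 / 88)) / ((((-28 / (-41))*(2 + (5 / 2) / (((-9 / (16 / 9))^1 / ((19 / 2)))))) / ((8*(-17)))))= -10388088 / 8393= -1237.71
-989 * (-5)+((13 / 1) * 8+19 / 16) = 80803 / 16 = 5050.19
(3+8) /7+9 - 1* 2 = 60 /7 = 8.57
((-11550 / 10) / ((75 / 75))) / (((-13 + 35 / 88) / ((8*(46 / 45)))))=749.49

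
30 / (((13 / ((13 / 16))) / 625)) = 9375 / 8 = 1171.88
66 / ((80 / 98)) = 1617 / 20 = 80.85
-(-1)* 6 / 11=6 / 11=0.55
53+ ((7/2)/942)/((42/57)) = 199723/3768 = 53.01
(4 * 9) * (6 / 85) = 216 / 85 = 2.54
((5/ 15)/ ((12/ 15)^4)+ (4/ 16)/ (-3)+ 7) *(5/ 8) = 9895/ 2048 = 4.83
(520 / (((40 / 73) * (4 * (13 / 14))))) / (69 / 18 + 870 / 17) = 26061 / 5611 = 4.64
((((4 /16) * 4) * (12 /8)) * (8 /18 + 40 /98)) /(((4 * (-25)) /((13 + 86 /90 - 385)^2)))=-13103121023 /7441875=-1760.73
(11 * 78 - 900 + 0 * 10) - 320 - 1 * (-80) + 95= -187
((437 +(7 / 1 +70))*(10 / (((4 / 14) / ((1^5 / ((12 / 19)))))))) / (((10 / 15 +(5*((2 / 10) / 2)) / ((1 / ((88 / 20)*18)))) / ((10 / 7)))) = 610375 / 604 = 1010.55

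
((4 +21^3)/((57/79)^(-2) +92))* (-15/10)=-90305955/610298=-147.97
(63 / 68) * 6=189 / 34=5.56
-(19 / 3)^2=-361 / 9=-40.11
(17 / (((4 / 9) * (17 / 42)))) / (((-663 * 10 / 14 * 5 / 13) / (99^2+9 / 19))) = -41063274 / 8075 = -5085.24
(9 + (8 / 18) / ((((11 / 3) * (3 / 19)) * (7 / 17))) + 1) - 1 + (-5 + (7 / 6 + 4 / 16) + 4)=11.28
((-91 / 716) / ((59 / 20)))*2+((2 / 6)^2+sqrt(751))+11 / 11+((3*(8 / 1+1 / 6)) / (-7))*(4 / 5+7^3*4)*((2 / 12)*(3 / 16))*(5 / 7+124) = -35595517933 / 1900980+sqrt(751) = -18697.42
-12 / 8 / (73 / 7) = -21 / 146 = -0.14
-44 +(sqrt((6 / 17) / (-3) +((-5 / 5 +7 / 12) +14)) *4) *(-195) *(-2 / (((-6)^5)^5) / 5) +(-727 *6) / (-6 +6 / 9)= 6191 / 8-13 *sqrt(140097) / 120828724127201230848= 773.87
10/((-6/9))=-15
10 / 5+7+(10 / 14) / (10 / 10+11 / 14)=47 / 5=9.40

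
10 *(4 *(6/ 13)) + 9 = 357/ 13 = 27.46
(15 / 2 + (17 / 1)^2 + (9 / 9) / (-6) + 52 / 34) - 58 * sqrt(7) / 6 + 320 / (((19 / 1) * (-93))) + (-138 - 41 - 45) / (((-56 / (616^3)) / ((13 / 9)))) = 121705384295873 / 90117 - 29 * sqrt(7) / 3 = 1350526337.88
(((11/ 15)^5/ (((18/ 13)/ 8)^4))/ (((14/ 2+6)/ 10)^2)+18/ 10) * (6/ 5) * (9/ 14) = 109.27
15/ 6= 5/ 2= 2.50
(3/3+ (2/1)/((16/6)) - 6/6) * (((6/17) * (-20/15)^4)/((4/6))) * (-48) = -1024/17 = -60.24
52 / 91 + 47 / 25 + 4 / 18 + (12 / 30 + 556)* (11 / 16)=4853503 / 12600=385.20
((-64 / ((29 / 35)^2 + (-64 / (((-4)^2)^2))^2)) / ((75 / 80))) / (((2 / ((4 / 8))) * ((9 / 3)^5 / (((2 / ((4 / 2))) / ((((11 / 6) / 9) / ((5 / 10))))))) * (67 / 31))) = -31109120 / 292137219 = -0.11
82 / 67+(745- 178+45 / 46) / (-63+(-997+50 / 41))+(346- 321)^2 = 27903494717 / 44596540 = 625.69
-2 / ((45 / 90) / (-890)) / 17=3560 / 17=209.41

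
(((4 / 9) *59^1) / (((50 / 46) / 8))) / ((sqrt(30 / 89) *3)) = 21712 *sqrt(2670) / 10125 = 110.81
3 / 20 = 0.15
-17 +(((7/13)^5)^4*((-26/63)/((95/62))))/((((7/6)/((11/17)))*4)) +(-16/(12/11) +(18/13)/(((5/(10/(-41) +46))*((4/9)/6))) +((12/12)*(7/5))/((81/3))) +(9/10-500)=-1880021614604520600073938392983/5227256809469348867797787970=-359.66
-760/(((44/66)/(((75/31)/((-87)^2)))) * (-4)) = 2375/26071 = 0.09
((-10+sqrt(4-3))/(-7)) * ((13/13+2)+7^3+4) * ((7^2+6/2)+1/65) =304290/13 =23406.92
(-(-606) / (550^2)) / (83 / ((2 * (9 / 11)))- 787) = -2727 / 1002258125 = -0.00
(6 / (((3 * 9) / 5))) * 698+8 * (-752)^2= 40723268 / 9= 4524807.56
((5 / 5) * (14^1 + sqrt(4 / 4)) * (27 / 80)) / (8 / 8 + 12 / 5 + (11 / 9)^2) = 32805 / 31712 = 1.03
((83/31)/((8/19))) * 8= 1577/31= 50.87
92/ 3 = 30.67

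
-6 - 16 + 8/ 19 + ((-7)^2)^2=45209/ 19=2379.42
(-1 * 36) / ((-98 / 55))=990 / 49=20.20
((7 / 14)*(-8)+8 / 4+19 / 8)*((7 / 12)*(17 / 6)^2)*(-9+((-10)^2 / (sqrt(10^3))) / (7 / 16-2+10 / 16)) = -2023 / 128-2023*sqrt(10) / 1080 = -21.73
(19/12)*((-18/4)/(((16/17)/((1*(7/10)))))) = -6783/1280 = -5.30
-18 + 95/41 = -643/41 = -15.68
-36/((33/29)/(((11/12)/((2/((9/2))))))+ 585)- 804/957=-4883944/5416939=-0.90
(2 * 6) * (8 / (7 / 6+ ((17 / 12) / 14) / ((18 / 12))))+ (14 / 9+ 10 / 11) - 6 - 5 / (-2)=4726261 / 61578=76.75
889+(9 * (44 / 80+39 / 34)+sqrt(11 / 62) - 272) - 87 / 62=sqrt(682) / 62+6649373 / 10540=631.29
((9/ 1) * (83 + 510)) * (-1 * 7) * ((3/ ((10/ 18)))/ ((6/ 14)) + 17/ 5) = -597744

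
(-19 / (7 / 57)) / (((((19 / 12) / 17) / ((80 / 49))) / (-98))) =1860480 / 7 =265782.86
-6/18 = -0.33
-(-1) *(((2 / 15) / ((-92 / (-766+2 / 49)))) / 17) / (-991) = -18766 / 284798535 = -0.00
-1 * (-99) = 99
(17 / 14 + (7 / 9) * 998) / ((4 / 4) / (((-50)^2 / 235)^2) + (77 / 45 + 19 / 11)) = 134690875000 / 597230837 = 225.53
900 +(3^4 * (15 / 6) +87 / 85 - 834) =45819 / 170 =269.52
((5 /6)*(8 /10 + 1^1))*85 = 255 /2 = 127.50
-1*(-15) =15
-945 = -945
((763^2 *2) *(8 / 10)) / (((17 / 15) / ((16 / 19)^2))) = 3576846336 / 6137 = 582833.04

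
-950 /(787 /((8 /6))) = -3800 /2361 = -1.61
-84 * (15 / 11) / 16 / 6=-105 / 88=-1.19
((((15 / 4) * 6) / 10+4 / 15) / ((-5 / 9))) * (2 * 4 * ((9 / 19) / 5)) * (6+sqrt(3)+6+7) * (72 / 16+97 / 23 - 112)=19369827 * sqrt(3) / 54625+19369827 / 2875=7351.51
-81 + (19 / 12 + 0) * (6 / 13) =-2087 / 26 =-80.27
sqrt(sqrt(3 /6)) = 0.84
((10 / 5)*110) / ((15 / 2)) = 29.33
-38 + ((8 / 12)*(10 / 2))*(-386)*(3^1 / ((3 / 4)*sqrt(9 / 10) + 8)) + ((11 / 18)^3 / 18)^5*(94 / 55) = -169769600258367974344900361286487 / 323773329305919395435273256960 + 138960*sqrt(10) / 10159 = -481.09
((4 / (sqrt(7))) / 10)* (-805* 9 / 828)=-sqrt(7) / 2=-1.32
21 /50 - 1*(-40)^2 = -79979 /50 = -1599.58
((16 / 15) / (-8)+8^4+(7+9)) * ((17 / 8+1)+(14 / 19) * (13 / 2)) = 12366439 / 380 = 32543.26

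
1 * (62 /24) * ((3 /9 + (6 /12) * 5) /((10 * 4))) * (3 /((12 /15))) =527 /768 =0.69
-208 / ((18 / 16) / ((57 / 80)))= -1976 / 15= -131.73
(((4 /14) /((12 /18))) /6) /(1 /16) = 8 /7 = 1.14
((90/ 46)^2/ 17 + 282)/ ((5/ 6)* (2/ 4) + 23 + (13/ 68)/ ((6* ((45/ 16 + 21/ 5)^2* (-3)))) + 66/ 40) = 35945007694695/ 3192535046984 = 11.26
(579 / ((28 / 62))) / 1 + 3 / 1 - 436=11887 / 14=849.07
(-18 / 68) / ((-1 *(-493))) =-9 / 16762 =-0.00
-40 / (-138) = 20 / 69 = 0.29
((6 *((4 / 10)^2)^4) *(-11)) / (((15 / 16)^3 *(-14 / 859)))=9907994624 / 3076171875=3.22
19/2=9.50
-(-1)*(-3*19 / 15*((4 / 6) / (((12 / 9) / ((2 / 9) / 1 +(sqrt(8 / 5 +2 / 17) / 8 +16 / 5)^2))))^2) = -31630600131259 / 299635200000 - 24393359*sqrt(12410) / 130050000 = -126.46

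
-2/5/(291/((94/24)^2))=-2209/104760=-0.02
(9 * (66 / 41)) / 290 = 297 / 5945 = 0.05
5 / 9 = 0.56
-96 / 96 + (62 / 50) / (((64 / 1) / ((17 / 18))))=-28273 / 28800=-0.98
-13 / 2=-6.50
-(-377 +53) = 324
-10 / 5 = -2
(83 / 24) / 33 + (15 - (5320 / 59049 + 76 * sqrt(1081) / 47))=78021083 / 5196312 - 76 * sqrt(1081) / 47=-38.15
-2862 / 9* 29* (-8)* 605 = 44634480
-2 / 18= -1 / 9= -0.11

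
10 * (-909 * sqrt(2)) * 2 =-25710.40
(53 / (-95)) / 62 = -53 / 5890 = -0.01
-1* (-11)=11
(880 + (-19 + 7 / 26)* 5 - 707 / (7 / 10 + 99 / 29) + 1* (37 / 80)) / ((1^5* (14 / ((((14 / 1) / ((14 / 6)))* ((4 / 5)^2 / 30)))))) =762978033 / 135703750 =5.62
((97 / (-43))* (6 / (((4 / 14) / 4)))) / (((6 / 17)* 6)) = -11543 / 129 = -89.48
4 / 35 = 0.11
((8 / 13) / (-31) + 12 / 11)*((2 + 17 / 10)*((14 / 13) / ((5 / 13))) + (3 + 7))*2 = 4833464 / 110825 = 43.61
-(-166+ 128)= 38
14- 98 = -84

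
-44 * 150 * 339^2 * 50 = -37923930000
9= 9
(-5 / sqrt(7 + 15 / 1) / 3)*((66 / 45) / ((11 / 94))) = -94*sqrt(22) / 99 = -4.45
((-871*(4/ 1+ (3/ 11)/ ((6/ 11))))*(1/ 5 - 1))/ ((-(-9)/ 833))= 1451086/ 5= 290217.20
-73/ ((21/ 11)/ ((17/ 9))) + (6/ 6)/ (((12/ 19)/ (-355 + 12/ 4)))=-118987/ 189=-629.56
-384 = -384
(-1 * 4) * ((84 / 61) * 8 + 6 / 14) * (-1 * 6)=117288 / 427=274.68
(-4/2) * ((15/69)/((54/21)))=-35/207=-0.17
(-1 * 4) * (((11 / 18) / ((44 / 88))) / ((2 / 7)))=-154 / 9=-17.11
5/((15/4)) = 4/3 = 1.33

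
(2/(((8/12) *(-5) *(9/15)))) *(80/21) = -80/21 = -3.81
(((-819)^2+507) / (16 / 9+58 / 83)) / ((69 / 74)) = 167145732 / 575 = 290688.23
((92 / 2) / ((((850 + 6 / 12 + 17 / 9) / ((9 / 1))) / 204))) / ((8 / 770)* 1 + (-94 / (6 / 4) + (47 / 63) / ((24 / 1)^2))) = -3034091934720 / 1918631701417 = -1.58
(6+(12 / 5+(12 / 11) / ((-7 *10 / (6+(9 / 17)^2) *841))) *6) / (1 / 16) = 2776496736 / 8506715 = 326.39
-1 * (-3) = 3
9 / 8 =1.12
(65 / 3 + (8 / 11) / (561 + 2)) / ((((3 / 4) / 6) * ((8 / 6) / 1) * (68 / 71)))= 28582399 / 210562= 135.74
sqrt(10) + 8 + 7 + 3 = sqrt(10) + 18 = 21.16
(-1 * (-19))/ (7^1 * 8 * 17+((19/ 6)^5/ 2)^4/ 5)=0.00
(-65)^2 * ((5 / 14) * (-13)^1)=-274625 / 14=-19616.07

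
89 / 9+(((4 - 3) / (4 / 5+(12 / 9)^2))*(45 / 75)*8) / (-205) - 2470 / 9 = -14155531 / 53505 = -264.56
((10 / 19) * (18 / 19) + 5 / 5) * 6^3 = 323.70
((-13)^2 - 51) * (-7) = -826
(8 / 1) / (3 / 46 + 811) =368 / 37309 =0.01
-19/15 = -1.27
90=90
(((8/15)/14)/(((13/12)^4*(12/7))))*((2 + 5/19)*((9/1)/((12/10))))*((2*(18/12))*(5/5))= 445824/542659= 0.82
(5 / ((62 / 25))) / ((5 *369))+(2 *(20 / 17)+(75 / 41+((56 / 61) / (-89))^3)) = 260342834719831639 / 62233826103045414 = 4.18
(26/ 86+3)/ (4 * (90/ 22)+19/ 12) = 18744/ 101867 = 0.18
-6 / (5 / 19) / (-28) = 57 / 70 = 0.81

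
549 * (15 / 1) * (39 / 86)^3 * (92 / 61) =184185495 / 159014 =1158.30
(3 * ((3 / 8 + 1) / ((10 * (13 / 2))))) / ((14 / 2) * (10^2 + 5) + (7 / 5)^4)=4125 / 48024704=0.00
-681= -681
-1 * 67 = -67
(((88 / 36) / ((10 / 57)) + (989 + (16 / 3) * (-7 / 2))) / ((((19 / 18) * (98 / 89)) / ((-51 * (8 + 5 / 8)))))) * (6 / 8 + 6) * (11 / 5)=-1029985291071 / 186200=-5531607.36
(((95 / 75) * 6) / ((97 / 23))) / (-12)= -437 / 2910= -0.15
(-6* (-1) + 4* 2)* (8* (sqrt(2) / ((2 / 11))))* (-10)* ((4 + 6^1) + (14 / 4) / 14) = -63140* sqrt(2) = -89293.44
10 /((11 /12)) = 120 /11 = 10.91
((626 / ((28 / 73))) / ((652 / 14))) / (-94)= -0.37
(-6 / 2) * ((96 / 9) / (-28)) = 8 / 7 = 1.14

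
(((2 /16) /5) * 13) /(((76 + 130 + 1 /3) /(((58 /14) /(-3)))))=-0.00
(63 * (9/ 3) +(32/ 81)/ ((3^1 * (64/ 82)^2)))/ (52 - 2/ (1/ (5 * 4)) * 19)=-1471345/ 5505408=-0.27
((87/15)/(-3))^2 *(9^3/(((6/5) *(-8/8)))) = -22707/10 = -2270.70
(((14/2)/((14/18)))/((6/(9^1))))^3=19683/8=2460.38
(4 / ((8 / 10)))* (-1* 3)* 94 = -1410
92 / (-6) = -46 / 3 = -15.33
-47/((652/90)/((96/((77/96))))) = -9745920/12551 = -776.51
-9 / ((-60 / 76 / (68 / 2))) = 387.60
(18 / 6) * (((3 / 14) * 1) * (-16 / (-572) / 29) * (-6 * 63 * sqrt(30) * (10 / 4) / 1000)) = -243 * sqrt(30) / 414700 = -0.00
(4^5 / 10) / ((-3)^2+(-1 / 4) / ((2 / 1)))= 4096 / 355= 11.54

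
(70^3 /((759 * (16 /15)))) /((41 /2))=214375 /10373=20.67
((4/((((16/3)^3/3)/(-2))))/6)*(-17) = 459/1024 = 0.45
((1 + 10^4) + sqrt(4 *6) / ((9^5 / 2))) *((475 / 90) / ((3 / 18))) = 316698.34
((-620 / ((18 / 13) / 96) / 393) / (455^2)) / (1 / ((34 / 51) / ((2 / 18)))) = -3968 / 1251705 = -0.00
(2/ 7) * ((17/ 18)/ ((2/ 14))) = 17/ 9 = 1.89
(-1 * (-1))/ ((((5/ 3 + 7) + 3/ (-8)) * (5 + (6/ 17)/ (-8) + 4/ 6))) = 4896/ 228253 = 0.02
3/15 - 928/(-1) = 4641/5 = 928.20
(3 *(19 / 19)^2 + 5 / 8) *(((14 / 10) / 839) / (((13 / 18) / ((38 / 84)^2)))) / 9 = 10469 / 54971280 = 0.00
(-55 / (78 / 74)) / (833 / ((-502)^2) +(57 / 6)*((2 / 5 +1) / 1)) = -2564140700 / 653734809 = -3.92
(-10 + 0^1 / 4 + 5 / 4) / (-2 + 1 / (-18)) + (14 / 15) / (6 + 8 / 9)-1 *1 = 38909 / 11470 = 3.39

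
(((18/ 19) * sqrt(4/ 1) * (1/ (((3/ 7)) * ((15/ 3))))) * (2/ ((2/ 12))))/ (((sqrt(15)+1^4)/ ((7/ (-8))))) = -1.91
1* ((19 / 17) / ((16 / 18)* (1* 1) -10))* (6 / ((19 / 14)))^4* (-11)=2464463232 / 4780723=515.50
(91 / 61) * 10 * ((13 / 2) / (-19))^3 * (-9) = 8996715 / 1673596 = 5.38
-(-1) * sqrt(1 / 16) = 1 / 4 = 0.25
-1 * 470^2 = -220900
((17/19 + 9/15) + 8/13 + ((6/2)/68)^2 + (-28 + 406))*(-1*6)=-6512049537/2855320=-2280.67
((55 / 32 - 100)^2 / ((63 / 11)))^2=11837717441625625 / 4161798144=2844375.68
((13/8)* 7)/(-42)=-13/48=-0.27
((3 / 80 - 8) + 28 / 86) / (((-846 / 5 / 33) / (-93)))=-8958411 / 64672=-138.52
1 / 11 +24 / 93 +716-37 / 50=12201133 / 17050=715.61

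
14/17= 0.82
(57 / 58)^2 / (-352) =-3249 / 1184128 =-0.00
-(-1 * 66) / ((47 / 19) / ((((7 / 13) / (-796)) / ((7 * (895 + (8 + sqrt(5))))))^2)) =13454331 / 44029401381930406208- 29799 * sqrt(5) / 44029401381930406208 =0.00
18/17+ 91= 1565/17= 92.06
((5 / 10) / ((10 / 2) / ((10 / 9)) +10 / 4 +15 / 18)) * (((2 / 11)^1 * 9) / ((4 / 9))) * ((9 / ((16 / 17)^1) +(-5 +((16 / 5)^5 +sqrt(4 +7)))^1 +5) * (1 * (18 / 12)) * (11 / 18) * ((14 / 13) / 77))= 81 * sqrt(11) / 26884 +1397682621 / 1344200000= 1.05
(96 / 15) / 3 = 32 / 15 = 2.13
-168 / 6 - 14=-42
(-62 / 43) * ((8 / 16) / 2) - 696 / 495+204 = 2869693 / 14190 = 202.23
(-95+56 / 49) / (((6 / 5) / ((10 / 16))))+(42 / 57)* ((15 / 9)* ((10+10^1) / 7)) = -289675 / 6384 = -45.38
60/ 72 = 5/ 6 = 0.83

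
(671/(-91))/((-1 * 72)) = 671/6552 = 0.10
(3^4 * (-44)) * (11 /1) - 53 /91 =-39204.58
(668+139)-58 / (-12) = 4871 / 6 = 811.83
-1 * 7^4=-2401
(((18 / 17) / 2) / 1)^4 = 6561 / 83521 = 0.08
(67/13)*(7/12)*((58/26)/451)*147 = 666449/304876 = 2.19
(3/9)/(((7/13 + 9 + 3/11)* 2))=143/8418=0.02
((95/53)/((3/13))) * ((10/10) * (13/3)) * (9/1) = 16055/53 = 302.92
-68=-68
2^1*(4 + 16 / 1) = 40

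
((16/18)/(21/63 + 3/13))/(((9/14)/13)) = 31.87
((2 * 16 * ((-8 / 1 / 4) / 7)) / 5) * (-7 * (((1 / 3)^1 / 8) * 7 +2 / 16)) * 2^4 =256 / 3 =85.33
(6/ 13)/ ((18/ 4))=4/ 39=0.10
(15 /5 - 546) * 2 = -1086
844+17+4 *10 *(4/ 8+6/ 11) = 9931/ 11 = 902.82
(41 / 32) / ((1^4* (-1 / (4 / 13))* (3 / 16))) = -82 / 39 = -2.10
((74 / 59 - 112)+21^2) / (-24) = -6495 / 472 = -13.76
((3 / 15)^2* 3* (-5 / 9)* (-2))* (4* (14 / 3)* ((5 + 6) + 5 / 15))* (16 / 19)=60928 / 2565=23.75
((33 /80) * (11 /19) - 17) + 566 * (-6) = -5187397 /1520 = -3412.76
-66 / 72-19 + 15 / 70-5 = -2075 / 84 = -24.70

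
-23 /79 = -0.29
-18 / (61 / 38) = -684 / 61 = -11.21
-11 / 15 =-0.73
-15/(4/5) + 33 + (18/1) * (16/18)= 121/4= 30.25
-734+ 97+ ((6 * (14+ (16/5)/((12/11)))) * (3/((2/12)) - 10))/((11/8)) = -45.87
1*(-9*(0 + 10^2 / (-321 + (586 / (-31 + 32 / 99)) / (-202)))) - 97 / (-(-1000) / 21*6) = 16176340199 / 6562238000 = 2.47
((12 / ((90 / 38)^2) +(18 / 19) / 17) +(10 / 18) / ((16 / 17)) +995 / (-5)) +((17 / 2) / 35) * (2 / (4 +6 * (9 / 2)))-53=-188639407651 / 756982800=-249.20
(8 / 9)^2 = 64 / 81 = 0.79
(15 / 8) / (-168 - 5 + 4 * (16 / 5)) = -25 / 2136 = -0.01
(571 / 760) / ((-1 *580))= -571 / 440800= -0.00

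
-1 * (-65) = 65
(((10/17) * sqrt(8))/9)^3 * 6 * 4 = 0.15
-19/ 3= -6.33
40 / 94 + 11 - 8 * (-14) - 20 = 4861 / 47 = 103.43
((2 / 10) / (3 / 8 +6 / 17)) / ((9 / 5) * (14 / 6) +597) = 68 / 148797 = 0.00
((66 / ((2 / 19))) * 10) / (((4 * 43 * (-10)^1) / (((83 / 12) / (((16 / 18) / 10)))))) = -780615 / 2752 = -283.65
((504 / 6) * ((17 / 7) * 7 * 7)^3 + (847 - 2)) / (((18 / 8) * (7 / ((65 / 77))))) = 36804092260 / 4851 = 7586908.32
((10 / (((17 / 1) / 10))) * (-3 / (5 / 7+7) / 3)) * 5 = -1750 / 459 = -3.81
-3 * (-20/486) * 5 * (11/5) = 110/81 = 1.36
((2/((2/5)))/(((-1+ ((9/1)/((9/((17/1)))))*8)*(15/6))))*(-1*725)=-290/27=-10.74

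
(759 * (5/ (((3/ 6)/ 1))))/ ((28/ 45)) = 170775/ 14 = 12198.21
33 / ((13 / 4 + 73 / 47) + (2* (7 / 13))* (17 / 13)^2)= 13630188 / 2744539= 4.97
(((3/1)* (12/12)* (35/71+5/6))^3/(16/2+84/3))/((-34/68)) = -180362125/51539184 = -3.50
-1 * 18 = -18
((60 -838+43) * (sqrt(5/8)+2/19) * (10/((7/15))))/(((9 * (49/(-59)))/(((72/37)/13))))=2124000/63973+265500 * sqrt(10)/3367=282.56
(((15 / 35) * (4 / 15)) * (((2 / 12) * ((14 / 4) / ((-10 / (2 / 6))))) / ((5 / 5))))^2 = 1 / 202500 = 0.00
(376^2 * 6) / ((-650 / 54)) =-22902912 / 325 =-70470.50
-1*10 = -10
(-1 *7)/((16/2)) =-7/8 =-0.88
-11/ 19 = -0.58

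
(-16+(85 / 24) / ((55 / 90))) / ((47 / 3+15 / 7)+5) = -9429 / 21076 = -0.45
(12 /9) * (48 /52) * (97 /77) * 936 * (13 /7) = 1452672 /539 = 2695.12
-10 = -10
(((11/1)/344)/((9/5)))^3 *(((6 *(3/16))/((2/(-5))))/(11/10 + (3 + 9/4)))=-4159375/1675035666432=-0.00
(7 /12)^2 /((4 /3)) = 49 /192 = 0.26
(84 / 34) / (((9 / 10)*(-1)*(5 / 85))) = -140 / 3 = -46.67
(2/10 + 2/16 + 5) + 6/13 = 3009/520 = 5.79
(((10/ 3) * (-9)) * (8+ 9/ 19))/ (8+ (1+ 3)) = -21.18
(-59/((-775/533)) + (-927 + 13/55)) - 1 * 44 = -7929843/8525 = -930.19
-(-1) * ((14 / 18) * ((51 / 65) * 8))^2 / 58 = 453152 / 1102725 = 0.41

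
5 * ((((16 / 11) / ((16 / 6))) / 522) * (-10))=-50 / 957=-0.05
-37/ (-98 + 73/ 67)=2479/ 6493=0.38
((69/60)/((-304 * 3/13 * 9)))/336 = -299/55157760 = -0.00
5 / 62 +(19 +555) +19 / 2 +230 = 25221 / 31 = 813.58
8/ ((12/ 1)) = 2/ 3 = 0.67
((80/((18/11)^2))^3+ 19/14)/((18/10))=992124646895/66961566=14816.33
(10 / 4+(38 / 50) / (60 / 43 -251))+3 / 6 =804158 / 268325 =3.00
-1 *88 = -88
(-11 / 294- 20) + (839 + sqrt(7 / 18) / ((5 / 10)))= sqrt(14) / 3 + 240775 / 294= 820.21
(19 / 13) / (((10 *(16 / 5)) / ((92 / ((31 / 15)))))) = 6555 / 3224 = 2.03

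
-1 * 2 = -2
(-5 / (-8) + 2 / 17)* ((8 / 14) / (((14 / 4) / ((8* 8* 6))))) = 38784 / 833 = 46.56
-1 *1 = -1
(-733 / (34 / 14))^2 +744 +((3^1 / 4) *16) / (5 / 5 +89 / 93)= 2415499369 / 26299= 91847.57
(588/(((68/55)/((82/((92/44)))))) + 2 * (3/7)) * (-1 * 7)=-51051036/391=-130565.31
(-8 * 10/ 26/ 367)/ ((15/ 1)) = -8/ 14313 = -0.00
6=6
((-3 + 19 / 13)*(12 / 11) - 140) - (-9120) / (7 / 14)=2588060 / 143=18098.32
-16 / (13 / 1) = -16 / 13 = -1.23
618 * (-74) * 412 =-18841584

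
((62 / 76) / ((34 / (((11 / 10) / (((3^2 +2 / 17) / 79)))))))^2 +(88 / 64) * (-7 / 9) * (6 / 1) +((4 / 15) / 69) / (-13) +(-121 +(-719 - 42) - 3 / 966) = -241641613226243 / 272006280000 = -888.37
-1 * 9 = -9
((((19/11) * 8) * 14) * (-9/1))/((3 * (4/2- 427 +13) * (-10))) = -798/5665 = -0.14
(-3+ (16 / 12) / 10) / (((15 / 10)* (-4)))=0.48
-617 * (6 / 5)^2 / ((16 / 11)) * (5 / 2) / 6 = -20361 / 80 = -254.51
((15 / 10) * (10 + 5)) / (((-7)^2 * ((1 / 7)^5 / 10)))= 77175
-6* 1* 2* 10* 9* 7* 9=-68040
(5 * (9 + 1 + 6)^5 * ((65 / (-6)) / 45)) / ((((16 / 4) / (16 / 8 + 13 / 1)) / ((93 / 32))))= -41267200 / 3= -13755733.33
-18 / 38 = -9 / 19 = -0.47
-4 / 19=-0.21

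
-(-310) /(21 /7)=310 /3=103.33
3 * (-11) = -33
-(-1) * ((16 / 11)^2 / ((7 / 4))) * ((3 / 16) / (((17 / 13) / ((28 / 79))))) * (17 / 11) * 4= 39936 / 105149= 0.38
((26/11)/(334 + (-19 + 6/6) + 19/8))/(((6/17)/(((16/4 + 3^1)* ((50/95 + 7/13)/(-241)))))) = -250376/384869529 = -0.00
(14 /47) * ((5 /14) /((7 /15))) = 75 /329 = 0.23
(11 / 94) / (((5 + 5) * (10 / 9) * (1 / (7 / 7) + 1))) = 99 / 18800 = 0.01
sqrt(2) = 1.41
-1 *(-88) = 88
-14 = -14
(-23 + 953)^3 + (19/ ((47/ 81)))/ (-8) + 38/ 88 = 3326820536857/ 4136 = 804356996.34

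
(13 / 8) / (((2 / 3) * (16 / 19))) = 741 / 256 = 2.89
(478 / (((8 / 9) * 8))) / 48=717 / 512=1.40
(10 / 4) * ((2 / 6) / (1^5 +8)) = 5 / 54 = 0.09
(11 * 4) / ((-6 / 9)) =-66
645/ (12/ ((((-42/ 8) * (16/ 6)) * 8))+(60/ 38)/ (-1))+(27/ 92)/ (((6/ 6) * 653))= -298760209/ 780988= -382.54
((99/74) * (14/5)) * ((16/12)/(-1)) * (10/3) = -616/37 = -16.65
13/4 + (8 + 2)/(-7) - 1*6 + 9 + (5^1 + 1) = 303/28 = 10.82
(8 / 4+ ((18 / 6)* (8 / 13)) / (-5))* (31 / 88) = 1643 / 2860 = 0.57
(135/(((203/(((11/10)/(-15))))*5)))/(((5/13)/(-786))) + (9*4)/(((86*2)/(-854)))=-173283237/1091125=-158.81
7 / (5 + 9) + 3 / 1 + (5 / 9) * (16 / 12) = 229 / 54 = 4.24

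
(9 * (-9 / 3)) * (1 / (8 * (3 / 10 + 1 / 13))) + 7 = -383 / 196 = -1.95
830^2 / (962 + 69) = 688900 / 1031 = 668.19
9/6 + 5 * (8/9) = 107/18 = 5.94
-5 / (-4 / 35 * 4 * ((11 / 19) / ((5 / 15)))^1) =3325 / 528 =6.30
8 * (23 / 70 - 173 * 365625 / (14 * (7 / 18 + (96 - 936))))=22772515396 / 528955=43051.90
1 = 1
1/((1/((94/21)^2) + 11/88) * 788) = 4418/608927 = 0.01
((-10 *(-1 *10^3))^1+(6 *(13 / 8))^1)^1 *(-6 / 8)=-120117 / 16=-7507.31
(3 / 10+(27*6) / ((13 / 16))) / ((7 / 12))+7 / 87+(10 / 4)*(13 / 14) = 54582707 / 158340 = 344.72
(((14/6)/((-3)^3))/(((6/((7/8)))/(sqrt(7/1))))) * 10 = -245 * sqrt(7)/1944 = -0.33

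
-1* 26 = -26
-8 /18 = -0.44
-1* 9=-9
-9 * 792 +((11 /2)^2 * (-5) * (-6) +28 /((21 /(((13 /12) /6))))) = -167947 /27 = -6220.26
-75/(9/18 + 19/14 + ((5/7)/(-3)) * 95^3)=1575/4286836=0.00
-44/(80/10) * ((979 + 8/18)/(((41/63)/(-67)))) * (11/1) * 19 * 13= 3013655645/2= 1506827822.50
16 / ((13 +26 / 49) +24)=0.43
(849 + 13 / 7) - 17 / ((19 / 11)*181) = 20481375 / 24073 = 850.80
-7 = -7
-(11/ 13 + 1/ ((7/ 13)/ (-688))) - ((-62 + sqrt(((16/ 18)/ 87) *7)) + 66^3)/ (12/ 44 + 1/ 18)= -397802549/ 455 - 44 *sqrt(1218)/ 1885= -874292.13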